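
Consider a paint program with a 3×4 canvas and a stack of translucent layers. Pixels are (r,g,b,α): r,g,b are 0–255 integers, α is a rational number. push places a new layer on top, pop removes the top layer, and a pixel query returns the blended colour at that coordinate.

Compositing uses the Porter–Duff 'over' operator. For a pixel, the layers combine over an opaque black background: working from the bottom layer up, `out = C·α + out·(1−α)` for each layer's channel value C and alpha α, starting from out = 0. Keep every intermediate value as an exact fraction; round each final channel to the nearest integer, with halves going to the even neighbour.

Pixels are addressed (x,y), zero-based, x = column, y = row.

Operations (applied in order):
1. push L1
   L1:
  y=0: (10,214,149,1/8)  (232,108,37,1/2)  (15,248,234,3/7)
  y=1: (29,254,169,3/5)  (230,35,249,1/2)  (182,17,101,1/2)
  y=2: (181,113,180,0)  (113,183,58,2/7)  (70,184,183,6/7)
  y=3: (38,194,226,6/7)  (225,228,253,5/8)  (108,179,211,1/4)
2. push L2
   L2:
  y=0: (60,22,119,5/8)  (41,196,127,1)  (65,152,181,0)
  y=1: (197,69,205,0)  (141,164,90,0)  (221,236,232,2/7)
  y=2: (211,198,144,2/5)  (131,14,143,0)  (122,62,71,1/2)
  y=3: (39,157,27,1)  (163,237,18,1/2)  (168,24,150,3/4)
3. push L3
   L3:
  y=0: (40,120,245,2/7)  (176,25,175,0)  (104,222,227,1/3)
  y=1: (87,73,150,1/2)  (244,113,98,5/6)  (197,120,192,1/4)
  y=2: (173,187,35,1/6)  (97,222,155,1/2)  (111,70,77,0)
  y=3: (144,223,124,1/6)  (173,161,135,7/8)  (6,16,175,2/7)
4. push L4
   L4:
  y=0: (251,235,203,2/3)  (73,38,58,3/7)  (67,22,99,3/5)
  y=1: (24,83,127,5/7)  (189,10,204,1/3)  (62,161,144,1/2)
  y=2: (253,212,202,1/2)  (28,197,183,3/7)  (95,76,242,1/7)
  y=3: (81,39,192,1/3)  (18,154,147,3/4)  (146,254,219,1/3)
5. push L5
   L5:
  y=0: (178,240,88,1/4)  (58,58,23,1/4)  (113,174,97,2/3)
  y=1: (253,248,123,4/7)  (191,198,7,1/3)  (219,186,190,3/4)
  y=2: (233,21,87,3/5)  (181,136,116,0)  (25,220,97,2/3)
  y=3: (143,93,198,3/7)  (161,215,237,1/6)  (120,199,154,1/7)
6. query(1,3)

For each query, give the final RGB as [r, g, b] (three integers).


query (1,3) [L1,L2,L3,L4,L5] — begin 0,0,0
L1 α=5/8: [1125/8, 285/2, 1265/8]
L2 α=1/2: [2429/16, 759/4, 1409/16]
L3 α=7/8: [21805/128, 5267/32, 16529/128]
L4 α=3/4: [28717/512, 20051/128, 72977/512]
L5 α=1/6: [75339/1024, 127775/768, 486229/3072]
rounded: [74, 166, 158]


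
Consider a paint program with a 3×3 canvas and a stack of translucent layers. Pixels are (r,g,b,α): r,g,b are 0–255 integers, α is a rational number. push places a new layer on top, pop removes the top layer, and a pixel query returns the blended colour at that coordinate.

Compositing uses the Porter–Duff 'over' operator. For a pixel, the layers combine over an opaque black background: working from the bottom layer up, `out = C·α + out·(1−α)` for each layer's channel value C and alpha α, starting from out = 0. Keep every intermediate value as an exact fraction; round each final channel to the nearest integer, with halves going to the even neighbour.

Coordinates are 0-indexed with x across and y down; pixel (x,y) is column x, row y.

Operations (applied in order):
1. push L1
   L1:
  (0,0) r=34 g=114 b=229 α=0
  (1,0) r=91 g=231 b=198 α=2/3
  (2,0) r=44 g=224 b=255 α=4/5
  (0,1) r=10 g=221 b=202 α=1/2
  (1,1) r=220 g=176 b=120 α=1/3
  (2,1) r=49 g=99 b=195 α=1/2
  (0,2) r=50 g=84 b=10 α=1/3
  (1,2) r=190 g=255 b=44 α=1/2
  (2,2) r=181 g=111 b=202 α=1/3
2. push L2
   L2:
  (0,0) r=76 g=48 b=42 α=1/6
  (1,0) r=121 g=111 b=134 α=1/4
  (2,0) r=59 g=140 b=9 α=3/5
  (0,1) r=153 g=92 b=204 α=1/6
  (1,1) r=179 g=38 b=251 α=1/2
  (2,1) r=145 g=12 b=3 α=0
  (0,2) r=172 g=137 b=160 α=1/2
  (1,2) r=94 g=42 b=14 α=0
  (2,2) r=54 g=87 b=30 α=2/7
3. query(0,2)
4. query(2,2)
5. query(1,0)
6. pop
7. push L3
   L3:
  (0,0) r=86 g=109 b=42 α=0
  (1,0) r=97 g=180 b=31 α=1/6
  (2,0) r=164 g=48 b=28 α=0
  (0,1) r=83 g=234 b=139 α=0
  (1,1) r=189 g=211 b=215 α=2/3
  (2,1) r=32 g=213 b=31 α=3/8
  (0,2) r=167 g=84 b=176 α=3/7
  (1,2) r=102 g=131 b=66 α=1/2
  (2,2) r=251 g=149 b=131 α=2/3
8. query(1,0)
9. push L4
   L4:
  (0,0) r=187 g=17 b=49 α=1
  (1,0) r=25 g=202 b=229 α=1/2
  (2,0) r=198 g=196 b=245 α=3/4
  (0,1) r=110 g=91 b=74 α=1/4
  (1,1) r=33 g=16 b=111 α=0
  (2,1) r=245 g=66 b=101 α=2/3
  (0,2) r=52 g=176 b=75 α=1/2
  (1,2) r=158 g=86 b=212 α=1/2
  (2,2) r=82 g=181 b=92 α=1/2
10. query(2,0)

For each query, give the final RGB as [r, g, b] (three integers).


query (0,2) [L1,L2] — begin 0,0,0
L1 α=1/3: [50/3, 28, 10/3]
L2 α=1/2: [283/3, 165/2, 245/3]
= [94, 82, 82]

(2,2) stack=L1,L2; from [0,0,0]:
+L1 (α=1/3) → [181/3, 37, 202/3]
+L2 (α=2/7) → [1229/21, 359/7, 170/3]
rounded: [59, 51, 57]

query (1,0) [L1,L2] — begin 0,0,0
after L1 α=2/3: [182/3, 154, 132]
after L2 α=1/4: [303/4, 573/4, 265/2]
→ [76, 143, 132]

(1,0) stack=L1,L3; from [0,0,0]:
+L1 (α=2/3) → [182/3, 154, 132]
+L3 (α=1/6) → [1201/18, 475/3, 691/6]
→ [67, 158, 115]

at x=2,y=0 over L1,L3,L4:
L1 α=4/5: [176/5, 896/5, 204]
L3 α=0: [176/5, 896/5, 204]
L4 α=3/4: [1573/10, 959/5, 939/4]
rounded: [157, 192, 235]


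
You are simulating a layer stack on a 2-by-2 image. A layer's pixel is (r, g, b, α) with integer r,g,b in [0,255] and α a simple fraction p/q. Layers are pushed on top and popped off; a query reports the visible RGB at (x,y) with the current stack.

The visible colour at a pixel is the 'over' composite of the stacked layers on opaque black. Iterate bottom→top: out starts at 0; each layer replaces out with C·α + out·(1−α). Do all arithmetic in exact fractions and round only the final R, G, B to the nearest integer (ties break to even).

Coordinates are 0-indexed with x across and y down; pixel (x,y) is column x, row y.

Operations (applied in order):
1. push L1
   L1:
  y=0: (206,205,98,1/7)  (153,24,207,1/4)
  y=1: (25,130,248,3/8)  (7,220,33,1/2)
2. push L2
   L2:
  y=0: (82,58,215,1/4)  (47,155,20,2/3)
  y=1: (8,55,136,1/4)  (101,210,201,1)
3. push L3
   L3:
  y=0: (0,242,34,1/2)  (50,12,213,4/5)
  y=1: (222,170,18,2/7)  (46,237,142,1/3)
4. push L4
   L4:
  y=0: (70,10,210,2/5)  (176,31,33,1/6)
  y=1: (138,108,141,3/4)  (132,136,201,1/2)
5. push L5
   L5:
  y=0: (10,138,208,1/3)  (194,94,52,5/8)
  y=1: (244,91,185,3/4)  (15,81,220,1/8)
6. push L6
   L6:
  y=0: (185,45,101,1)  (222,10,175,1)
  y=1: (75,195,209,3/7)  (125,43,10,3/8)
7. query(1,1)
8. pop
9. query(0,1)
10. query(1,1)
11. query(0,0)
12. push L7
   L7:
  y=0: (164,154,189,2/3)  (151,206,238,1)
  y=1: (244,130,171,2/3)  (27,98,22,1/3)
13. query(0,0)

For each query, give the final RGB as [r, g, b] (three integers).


at x=1,y=1 over L1,L2,L3,L4,L5,L6:
after L1 α=1/2: [7/2, 110, 33/2]
after L2 α=1: [101, 210, 201]
after L3 α=1/3: [248/3, 219, 544/3]
after L4 α=1/2: [322/3, 355/2, 1147/6]
after L5 α=1/8: [2299/24, 2647/16, 9349/48]
after L6 α=3/8: [20495/192, 15299/128, 48185/384]
= [107, 120, 125]

(0,1) stack=L1,L2,L3,L4,L5; from [0,0,0]:
+L1 (α=3/8) → [75/8, 195/4, 93]
+L2 (α=1/4) → [289/32, 805/16, 415/4]
+L3 (α=2/7) → [15653/224, 9465/112, 317/4]
+L4 (α=3/4) → [108389/896, 45753/448, 2009/16]
+L5 (α=3/4) → [764261/3584, 168057/1792, 10889/64]
→ [213, 94, 170]

at x=1,y=1 over L1,L2,L3,L4,L5:
after L1 α=1/2: [7/2, 110, 33/2]
after L2 α=1: [101, 210, 201]
after L3 α=1/3: [248/3, 219, 544/3]
after L4 α=1/2: [322/3, 355/2, 1147/6]
after L5 α=1/8: [2299/24, 2647/16, 9349/48]
→ [96, 165, 195]

(0,0) stack=L1,L2,L3,L4,L5; from [0,0,0]:
L1 α=1/7: [206/7, 205/7, 14]
L2 α=1/4: [298/7, 1021/28, 257/4]
L3 α=1/2: [149/7, 7797/56, 393/8]
L4 α=2/5: [1427/35, 24511/280, 4539/40]
L5 α=1/3: [1068/35, 43831/420, 8699/60]
= [31, 104, 145]

at x=0,y=0 over L1,L2,L3,L4,L5,L7:
after L1 α=1/7: [206/7, 205/7, 14]
after L2 α=1/4: [298/7, 1021/28, 257/4]
after L3 α=1/2: [149/7, 7797/56, 393/8]
after L4 α=2/5: [1427/35, 24511/280, 4539/40]
after L5 α=1/3: [1068/35, 43831/420, 8699/60]
after L7 α=2/3: [12548/105, 173191/1260, 31379/180]
= [120, 137, 174]


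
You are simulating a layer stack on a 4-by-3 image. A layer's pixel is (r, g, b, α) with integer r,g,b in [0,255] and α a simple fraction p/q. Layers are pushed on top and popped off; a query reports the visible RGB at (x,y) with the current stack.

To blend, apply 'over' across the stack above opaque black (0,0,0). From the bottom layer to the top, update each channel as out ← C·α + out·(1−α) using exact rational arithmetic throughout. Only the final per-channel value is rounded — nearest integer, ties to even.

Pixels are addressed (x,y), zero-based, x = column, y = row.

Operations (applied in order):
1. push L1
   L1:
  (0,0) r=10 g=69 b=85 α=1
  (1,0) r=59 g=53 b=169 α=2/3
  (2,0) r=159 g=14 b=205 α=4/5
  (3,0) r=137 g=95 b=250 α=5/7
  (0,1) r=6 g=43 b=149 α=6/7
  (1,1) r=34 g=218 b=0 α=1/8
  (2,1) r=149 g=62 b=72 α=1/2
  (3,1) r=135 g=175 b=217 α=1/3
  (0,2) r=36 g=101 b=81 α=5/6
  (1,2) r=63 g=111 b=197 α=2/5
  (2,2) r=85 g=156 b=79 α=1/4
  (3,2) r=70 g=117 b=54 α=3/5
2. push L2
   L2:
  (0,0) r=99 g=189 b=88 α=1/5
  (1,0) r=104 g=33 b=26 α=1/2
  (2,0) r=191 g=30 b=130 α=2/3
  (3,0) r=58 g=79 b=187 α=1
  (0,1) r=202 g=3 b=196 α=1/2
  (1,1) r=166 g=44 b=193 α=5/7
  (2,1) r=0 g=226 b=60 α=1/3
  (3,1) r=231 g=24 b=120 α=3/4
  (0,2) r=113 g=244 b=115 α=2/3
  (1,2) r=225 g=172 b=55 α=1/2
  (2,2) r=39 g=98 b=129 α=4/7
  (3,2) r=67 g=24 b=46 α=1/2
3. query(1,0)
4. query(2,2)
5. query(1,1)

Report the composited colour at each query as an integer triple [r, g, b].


(1,0) stack=L1,L2; from [0,0,0]:
after L1 α=2/3: [118/3, 106/3, 338/3]
after L2 α=1/2: [215/3, 205/6, 208/3]
= [72, 34, 69]

(2,2) stack=L1,L2; from [0,0,0]:
+L1 (α=1/4) → [85/4, 39, 79/4]
+L2 (α=4/7) → [879/28, 509/7, 2301/28]
→ [31, 73, 82]

(1,1) stack=L1,L2; from [0,0,0]:
after L1 α=1/8: [17/4, 109/4, 0]
after L2 α=5/7: [1677/14, 549/14, 965/7]
→ [120, 39, 138]


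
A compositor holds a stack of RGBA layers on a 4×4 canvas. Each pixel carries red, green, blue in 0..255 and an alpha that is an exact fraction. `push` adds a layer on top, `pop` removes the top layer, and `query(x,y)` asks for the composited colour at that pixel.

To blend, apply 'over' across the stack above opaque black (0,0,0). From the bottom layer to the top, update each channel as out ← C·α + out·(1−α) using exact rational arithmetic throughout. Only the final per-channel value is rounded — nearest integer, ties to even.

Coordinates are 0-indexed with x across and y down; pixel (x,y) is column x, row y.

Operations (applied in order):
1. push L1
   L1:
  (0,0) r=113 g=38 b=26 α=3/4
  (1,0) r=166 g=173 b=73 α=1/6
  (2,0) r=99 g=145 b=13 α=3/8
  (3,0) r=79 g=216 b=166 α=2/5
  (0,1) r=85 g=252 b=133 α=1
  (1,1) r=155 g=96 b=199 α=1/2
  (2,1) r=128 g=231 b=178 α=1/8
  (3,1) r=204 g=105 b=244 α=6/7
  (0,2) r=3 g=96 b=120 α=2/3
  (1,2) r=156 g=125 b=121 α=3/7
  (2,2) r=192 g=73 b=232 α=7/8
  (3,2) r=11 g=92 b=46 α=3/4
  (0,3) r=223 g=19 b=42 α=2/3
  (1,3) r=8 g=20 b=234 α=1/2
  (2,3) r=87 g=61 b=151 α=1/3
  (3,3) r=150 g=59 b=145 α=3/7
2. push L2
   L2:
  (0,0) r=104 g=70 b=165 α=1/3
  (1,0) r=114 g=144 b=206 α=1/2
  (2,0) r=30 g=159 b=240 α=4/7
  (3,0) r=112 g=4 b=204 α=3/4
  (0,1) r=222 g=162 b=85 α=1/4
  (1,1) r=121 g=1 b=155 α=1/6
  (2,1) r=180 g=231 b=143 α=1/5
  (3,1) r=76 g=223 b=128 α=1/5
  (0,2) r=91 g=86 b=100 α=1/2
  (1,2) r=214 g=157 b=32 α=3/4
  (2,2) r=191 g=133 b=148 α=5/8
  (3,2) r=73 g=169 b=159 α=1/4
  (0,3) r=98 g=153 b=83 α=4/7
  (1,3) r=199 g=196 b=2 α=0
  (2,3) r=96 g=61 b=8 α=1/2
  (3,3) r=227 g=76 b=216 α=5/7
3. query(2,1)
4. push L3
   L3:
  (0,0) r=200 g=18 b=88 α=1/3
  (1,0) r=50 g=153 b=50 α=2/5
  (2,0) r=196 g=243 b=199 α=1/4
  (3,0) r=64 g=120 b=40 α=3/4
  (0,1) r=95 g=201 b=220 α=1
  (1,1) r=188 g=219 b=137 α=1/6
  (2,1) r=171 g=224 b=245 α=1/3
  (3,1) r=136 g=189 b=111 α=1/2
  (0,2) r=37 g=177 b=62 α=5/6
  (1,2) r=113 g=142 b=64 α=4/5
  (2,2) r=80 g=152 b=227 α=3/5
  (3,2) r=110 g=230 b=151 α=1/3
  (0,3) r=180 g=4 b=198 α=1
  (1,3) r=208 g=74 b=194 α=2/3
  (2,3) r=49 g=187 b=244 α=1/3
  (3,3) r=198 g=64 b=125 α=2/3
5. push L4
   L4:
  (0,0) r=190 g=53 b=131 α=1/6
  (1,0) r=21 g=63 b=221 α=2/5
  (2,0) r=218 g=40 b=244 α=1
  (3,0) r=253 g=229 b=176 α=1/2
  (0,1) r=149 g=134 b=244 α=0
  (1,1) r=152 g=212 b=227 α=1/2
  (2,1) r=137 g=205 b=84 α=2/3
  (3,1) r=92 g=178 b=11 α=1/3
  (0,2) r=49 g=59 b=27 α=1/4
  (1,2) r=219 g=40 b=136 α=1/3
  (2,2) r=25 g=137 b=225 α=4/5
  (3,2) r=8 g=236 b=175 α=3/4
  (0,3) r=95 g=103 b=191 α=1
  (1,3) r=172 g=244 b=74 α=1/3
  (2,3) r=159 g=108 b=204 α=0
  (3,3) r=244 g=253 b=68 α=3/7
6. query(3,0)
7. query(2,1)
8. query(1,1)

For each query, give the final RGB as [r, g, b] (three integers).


at x=2,y=1 over L1,L2:
+L1 (α=1/8) → [16, 231/8, 89/4]
+L2 (α=1/5) → [244/5, 693/10, 232/5]
= [49, 69, 46]

(3,0) stack=L1,L2,L3,L4; from [0,0,0]:
L1 α=2/5: [158/5, 432/5, 332/5]
L2 α=3/4: [919/10, 123/5, 848/5]
L3 α=3/4: [2839/40, 1923/20, 362/5]
L4 α=1/2: [12959/80, 6503/40, 621/5]
= [162, 163, 124]

at x=2,y=1 over L1,L2,L3,L4:
+L1 (α=1/8) → [16, 231/8, 89/4]
+L2 (α=1/5) → [244/5, 693/10, 232/5]
+L3 (α=1/3) → [1343/15, 1813/15, 563/5]
+L4 (α=2/3) → [5453/45, 7963/45, 1403/15]
rounded: [121, 177, 94]

at x=1,y=1 over L1,L2,L3,L4:
+L1 (α=1/2) → [155/2, 48, 199/2]
+L2 (α=1/6) → [339/4, 241/6, 435/4]
+L3 (α=1/6) → [2447/24, 2519/36, 2723/24]
+L4 (α=1/2) → [6095/48, 10151/72, 8171/48]
= [127, 141, 170]


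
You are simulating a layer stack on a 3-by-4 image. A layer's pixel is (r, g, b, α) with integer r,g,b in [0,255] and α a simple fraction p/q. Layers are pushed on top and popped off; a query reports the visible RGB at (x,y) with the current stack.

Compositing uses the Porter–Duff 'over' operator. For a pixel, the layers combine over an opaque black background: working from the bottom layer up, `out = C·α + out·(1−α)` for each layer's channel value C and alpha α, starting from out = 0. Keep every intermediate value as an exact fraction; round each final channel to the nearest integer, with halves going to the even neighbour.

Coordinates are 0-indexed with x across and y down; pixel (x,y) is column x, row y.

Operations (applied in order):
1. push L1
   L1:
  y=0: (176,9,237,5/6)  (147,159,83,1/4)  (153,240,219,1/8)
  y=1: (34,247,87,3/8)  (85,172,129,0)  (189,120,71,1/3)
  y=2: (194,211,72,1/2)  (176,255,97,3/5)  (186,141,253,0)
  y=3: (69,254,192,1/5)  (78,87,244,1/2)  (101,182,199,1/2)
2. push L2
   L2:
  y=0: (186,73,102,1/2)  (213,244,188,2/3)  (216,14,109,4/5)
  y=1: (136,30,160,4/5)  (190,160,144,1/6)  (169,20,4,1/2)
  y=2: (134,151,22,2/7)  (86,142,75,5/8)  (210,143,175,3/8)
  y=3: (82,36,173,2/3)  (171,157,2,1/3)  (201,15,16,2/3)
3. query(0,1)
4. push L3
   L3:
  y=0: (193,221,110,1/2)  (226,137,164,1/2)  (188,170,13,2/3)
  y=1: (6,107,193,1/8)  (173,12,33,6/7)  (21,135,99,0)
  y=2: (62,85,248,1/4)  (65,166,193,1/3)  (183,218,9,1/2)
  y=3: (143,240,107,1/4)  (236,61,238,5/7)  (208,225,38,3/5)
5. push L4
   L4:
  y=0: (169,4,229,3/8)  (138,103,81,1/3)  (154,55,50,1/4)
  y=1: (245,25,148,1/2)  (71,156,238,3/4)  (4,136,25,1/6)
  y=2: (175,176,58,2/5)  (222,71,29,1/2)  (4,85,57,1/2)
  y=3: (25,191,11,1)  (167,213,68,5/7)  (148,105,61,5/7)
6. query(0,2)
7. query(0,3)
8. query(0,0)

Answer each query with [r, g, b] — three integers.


query (0,1) [L1,L2] — begin 0,0,0
+L1 (α=3/8) → [51/4, 741/8, 261/8]
+L2 (α=4/5) → [2227/20, 1701/40, 5381/40]
→ [111, 43, 135]

query (0,2) [L1,L2,L3,L4] — begin 0,0,0
L1 α=1/2: [97, 211/2, 36]
L2 α=2/7: [753/7, 237/2, 32]
L3 α=1/4: [2693/28, 881/8, 86]
L4 α=2/5: [17879/140, 5459/40, 374/5]
= [128, 136, 75]

query (0,3) [L1,L2,L3,L4] — begin 0,0,0
L1 α=1/5: [69/5, 254/5, 192/5]
L2 α=2/3: [889/15, 614/15, 1922/15]
L3 α=1/4: [401/5, 907/10, 2457/20]
L4 α=1: [25, 191, 11]
→ [25, 191, 11]

(0,0) stack=L1,L2,L3,L4; from [0,0,0]:
L1 α=5/6: [440/3, 15/2, 395/2]
L2 α=1/2: [499/3, 161/4, 599/4]
L3 α=1/2: [539/3, 1045/8, 1039/8]
L4 α=3/8: [527/3, 5321/64, 10691/64]
→ [176, 83, 167]


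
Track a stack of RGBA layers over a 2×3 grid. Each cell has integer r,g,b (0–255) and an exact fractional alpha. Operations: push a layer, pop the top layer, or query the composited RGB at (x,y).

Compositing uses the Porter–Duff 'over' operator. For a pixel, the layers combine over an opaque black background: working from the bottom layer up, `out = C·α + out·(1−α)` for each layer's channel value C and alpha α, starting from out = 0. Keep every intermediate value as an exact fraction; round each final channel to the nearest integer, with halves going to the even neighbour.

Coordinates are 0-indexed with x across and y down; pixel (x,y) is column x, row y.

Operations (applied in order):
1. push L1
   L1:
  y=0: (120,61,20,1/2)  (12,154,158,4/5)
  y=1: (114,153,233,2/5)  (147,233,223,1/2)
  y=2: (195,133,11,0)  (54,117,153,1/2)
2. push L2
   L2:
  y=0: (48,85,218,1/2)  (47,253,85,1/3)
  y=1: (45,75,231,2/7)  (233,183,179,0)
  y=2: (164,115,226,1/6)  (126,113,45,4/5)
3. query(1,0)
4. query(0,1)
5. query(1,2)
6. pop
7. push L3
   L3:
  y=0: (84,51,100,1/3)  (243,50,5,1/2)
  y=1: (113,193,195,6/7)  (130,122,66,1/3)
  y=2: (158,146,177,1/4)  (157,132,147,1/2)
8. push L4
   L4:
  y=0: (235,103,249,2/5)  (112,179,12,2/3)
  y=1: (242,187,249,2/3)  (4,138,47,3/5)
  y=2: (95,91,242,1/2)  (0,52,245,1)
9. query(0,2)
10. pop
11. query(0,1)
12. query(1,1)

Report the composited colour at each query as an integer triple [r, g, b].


(1,0) stack=L1,L2; from [0,0,0]:
+L1 (α=4/5) → [48/5, 616/5, 632/5]
+L2 (α=1/3) → [331/15, 2497/15, 563/5]
rounded: [22, 166, 113]

at x=0,y=1 over L1,L2:
L1 α=2/5: [228/5, 306/5, 466/5]
L2 α=2/7: [318/7, 456/7, 928/7]
rounded: [45, 65, 133]

(1,2) stack=L1,L2; from [0,0,0]:
+L1 (α=1/2) → [27, 117/2, 153/2]
+L2 (α=4/5) → [531/5, 1021/10, 513/10]
= [106, 102, 51]

query (0,2) [L1,L3,L4] — begin 0,0,0
L1 α=0: [0, 0, 0]
L3 α=1/4: [79/2, 73/2, 177/4]
L4 α=1/2: [269/4, 255/4, 1145/8]
→ [67, 64, 143]

at x=0,y=1 over L1,L3:
L1 α=2/5: [228/5, 306/5, 466/5]
L3 α=6/7: [3618/35, 6096/35, 6316/35]
→ [103, 174, 180]

query (1,1) [L1,L3] — begin 0,0,0
+L1 (α=1/2) → [147/2, 233/2, 223/2]
+L3 (α=1/3) → [277/3, 355/3, 289/3]
= [92, 118, 96]


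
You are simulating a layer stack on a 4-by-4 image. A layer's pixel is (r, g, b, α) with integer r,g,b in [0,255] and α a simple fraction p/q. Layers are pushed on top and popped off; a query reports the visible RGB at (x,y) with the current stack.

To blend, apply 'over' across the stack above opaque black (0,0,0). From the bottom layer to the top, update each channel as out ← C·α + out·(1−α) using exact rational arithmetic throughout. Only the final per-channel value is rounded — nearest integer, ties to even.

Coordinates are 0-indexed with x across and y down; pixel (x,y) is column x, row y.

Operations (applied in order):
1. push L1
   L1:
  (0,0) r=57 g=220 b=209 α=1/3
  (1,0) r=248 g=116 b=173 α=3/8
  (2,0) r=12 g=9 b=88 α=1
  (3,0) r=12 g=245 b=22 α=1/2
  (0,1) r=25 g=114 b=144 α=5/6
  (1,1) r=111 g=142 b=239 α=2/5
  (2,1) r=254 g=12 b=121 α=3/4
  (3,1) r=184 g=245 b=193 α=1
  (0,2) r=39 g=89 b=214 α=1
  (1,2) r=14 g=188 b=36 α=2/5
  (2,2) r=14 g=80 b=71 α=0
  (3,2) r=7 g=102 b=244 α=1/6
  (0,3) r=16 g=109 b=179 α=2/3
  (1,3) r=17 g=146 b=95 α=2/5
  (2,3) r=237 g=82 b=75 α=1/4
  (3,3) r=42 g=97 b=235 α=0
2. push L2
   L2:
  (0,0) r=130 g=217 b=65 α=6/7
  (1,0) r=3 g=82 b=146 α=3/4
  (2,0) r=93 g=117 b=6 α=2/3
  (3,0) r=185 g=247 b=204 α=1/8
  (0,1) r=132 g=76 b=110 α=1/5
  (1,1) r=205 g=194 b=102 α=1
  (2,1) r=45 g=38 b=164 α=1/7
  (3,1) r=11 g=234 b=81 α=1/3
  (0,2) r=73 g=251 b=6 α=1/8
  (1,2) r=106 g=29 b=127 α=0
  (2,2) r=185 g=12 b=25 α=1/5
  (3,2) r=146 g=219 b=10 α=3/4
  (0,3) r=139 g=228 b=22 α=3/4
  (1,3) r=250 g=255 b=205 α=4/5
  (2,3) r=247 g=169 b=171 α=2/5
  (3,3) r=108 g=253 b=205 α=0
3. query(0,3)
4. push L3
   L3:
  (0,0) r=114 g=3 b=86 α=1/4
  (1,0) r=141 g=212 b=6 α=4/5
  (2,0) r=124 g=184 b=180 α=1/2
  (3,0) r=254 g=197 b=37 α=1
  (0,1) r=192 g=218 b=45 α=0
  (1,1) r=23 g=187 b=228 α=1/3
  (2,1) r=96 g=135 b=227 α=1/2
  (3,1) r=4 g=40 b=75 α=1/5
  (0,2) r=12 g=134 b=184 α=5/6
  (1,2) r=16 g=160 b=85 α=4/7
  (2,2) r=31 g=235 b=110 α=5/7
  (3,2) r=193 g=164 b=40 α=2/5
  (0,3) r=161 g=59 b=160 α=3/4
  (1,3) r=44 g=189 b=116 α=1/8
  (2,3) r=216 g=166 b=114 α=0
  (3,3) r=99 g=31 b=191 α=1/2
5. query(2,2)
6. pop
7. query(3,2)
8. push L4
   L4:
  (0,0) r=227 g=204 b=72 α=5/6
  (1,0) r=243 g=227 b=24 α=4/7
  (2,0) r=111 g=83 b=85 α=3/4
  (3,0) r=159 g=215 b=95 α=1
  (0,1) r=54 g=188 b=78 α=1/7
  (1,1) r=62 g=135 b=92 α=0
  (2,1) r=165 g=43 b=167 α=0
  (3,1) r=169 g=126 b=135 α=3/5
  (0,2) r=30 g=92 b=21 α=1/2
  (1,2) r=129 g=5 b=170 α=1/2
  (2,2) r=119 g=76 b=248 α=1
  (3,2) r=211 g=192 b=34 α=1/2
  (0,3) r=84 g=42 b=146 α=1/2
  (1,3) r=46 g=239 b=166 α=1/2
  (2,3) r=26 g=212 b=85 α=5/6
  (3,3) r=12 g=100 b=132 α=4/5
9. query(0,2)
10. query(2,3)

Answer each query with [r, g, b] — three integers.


at x=0,y=3 over L1,L2:
+L1 (α=2/3) → [32/3, 218/3, 358/3]
+L2 (α=3/4) → [1283/12, 1135/6, 139/3]
= [107, 189, 46]

at x=2,y=2 over L1,L2,L3:
after L1 α=0: [0, 0, 0]
after L2 α=1/5: [37, 12/5, 5]
after L3 α=5/7: [229/7, 5899/35, 80]
rounded: [33, 169, 80]

at x=3,y=2 over L1,L2:
after L1 α=1/6: [7/6, 17, 122/3]
after L2 α=3/4: [2635/24, 337/2, 53/3]
rounded: [110, 168, 18]

at x=0,y=2 over L1,L2,L4:
after L1 α=1: [39, 89, 214]
after L2 α=1/8: [173/4, 437/4, 188]
after L4 α=1/2: [293/8, 805/8, 209/2]
→ [37, 101, 104]

at x=2,y=3 over L1,L2,L4:
+L1 (α=1/4) → [237/4, 41/2, 75/4]
+L2 (α=2/5) → [2687/20, 799/10, 1593/20]
+L4 (α=5/6) → [5287/120, 11399/60, 10093/120]
rounded: [44, 190, 84]


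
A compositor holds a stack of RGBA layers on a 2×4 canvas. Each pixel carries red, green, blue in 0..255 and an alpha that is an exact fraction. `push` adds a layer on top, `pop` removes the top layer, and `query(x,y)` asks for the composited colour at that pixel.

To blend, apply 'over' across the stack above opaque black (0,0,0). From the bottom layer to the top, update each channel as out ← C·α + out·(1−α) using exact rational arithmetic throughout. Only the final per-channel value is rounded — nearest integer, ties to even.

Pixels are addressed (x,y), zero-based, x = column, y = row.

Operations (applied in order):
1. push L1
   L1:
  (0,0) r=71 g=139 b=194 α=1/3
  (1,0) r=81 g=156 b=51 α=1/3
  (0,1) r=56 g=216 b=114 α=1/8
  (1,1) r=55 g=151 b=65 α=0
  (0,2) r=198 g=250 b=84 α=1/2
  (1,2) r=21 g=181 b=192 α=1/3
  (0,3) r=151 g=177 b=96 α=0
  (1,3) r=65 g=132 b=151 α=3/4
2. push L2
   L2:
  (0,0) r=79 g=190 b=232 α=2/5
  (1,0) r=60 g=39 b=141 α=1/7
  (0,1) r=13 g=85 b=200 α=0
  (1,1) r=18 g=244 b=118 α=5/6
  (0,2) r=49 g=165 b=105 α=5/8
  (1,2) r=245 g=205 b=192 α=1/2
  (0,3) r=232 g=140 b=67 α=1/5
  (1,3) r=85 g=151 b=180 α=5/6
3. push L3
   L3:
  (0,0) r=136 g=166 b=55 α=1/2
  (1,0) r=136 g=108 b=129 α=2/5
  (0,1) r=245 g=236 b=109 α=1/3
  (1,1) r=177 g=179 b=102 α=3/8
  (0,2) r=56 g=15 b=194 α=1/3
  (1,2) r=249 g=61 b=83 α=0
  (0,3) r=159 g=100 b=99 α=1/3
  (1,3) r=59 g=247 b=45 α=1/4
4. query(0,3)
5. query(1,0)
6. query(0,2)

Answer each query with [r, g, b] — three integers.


at x=0,y=3 over L1,L2,L3:
after L1 α=0: [0, 0, 0]
after L2 α=1/5: [232/5, 28, 67/5]
after L3 α=1/3: [1259/15, 52, 629/15]
= [84, 52, 42]

query (1,0) [L1,L2,L3] — begin 0,0,0
after L1 α=1/3: [27, 52, 17]
after L2 α=1/7: [222/7, 351/7, 243/7]
after L3 α=2/5: [514/7, 513/7, 507/7]
= [73, 73, 72]

(0,2) stack=L1,L2,L3; from [0,0,0]:
+L1 (α=1/2) → [99, 125, 42]
+L2 (α=5/8) → [271/4, 150, 651/8]
+L3 (α=1/3) → [383/6, 105, 1427/12]
→ [64, 105, 119]


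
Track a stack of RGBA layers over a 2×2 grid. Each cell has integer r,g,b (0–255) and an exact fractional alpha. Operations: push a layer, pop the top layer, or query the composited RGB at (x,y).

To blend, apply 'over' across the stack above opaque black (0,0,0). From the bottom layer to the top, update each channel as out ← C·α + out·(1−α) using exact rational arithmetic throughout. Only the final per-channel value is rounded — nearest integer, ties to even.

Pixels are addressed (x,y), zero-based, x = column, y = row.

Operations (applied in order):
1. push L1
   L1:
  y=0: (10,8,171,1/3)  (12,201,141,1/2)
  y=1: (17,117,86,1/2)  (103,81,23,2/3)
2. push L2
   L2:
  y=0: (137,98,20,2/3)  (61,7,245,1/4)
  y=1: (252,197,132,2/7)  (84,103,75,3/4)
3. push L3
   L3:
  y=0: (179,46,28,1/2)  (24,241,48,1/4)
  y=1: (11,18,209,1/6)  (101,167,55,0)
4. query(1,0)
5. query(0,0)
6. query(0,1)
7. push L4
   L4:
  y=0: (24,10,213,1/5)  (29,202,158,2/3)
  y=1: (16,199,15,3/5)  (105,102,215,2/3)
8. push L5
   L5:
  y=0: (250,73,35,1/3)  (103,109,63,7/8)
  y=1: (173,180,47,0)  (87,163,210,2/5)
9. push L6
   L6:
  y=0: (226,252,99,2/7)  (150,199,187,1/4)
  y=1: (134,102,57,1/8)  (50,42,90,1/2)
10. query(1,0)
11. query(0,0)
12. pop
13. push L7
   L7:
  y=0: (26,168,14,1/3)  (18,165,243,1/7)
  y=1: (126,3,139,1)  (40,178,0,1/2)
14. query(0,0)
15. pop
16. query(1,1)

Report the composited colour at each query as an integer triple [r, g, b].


at x=1,y=0 over L1,L2,L3:
after L1 α=1/2: [6, 201/2, 141/2]
after L2 α=1/4: [79/4, 617/8, 913/8]
after L3 α=1/4: [333/16, 3779/32, 3123/32]
= [21, 118, 98]

(0,0) stack=L1,L2,L3; from [0,0,0]:
+L1 (α=1/3) → [10/3, 8/3, 57]
+L2 (α=2/3) → [832/9, 596/9, 97/3]
+L3 (α=1/2) → [2443/18, 505/9, 181/6]
= [136, 56, 30]

at x=0,y=1 over L1,L2,L3:
L1 α=1/2: [17/2, 117/2, 43]
L2 α=2/7: [1093/14, 1373/14, 479/7]
L3 α=1/6: [1873/28, 7117/84, 643/7]
rounded: [67, 85, 92]

query (1,0) [L1,L2,L3,L4,L5,L6] — begin 0,0,0
after L1 α=1/2: [6, 201/2, 141/2]
after L2 α=1/4: [79/4, 617/8, 913/8]
after L3 α=1/4: [333/16, 3779/32, 3123/32]
after L4 α=2/3: [1261/48, 5569/32, 13235/96]
after L5 α=7/8: [35869/384, 29985/256, 55571/768]
after L6 α=1/4: [55069/512, 140899/1024, 103443/1024]
= [108, 138, 101]

at x=0,y=0 over L1,L2,L3,L4,L5,L6:
after L1 α=1/3: [10/3, 8/3, 57]
after L2 α=2/3: [832/9, 596/9, 97/3]
after L3 α=1/2: [2443/18, 505/9, 181/6]
after L4 α=1/5: [5102/45, 422/9, 1001/15]
after L5 α=1/3: [21454/135, 1501/27, 2527/45]
after L6 α=2/7: [33658/189, 21113/189, 4309/63]
rounded: [178, 112, 68]

query (0,0) [L1,L2,L3,L4,L5,L7] — begin 0,0,0
+L1 (α=1/3) → [10/3, 8/3, 57]
+L2 (α=2/3) → [832/9, 596/9, 97/3]
+L3 (α=1/2) → [2443/18, 505/9, 181/6]
+L4 (α=1/5) → [5102/45, 422/9, 1001/15]
+L5 (α=1/3) → [21454/135, 1501/27, 2527/45]
+L7 (α=1/3) → [46418/405, 7538/81, 5684/135]
rounded: [115, 93, 42]

(1,1) stack=L1,L2,L3,L4,L5; from [0,0,0]:
+L1 (α=2/3) → [206/3, 54, 46/3]
+L2 (α=3/4) → [481/6, 363/4, 721/12]
+L3 (α=0) → [481/6, 363/4, 721/12]
+L4 (α=2/3) → [1741/18, 393/4, 5881/36]
+L5 (α=2/5) → [557/6, 2483/20, 10921/60]
= [93, 124, 182]


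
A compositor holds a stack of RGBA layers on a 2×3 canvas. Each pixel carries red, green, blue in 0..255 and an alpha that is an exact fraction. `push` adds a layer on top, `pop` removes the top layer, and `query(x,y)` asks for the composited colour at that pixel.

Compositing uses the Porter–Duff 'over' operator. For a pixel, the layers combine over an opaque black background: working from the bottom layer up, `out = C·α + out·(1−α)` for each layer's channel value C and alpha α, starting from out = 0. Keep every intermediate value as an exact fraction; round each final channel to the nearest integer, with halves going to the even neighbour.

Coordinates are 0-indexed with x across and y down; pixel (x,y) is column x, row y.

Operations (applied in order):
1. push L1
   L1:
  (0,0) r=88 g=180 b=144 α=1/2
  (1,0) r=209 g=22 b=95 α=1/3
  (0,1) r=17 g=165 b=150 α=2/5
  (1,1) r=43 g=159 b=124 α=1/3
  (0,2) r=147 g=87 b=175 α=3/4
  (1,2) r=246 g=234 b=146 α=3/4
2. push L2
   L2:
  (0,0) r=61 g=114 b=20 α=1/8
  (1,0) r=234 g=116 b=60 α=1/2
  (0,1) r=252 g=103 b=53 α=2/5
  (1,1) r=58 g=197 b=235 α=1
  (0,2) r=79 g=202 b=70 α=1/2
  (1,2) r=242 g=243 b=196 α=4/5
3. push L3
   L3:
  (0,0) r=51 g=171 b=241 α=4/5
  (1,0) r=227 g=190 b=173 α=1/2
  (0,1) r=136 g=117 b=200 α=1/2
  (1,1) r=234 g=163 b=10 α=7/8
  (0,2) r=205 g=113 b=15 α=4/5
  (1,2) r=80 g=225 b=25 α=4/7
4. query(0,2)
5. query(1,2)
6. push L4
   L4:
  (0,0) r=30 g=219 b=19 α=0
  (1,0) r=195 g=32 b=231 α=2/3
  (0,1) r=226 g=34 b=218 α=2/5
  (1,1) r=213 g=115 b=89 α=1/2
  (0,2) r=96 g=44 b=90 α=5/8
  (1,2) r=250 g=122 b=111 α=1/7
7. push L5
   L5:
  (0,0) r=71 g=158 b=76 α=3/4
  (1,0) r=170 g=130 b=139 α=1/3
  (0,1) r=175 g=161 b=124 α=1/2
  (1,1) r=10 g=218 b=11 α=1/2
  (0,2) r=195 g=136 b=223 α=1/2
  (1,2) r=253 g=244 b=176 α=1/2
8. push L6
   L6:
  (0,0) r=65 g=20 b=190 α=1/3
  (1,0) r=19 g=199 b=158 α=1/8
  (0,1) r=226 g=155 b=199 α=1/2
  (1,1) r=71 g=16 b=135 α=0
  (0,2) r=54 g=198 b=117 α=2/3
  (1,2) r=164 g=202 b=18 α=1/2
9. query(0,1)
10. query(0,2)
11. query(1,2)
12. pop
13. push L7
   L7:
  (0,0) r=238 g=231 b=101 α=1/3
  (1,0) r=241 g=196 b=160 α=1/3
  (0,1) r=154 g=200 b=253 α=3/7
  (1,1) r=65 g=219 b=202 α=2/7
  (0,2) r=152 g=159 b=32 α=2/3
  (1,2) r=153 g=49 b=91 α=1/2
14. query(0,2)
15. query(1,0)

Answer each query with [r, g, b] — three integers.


query (0,2) [L1,L2,L3] — begin 0,0,0
+L1 (α=3/4) → [441/4, 261/4, 525/4]
+L2 (α=1/2) → [757/8, 1069/8, 805/8]
+L3 (α=4/5) → [7317/40, 937/8, 257/8]
rounded: [183, 117, 32]

query (1,2) [L1,L2,L3] — begin 0,0,0
L1 α=3/4: [369/2, 351/2, 219/2]
L2 α=4/5: [461/2, 459/2, 1787/10]
L3 α=4/7: [289/2, 3177/14, 6361/70]
= [144, 227, 91]

query (0,1) [L1,L2,L3,L4,L5,L6] — begin 0,0,0
+L1 (α=2/5) → [34/5, 66, 60]
+L2 (α=2/5) → [2622/25, 404/5, 286/5]
+L3 (α=1/2) → [3011/25, 989/10, 643/5]
+L4 (α=2/5) → [20333/125, 3647/50, 4109/25]
+L5 (α=1/2) → [21104/125, 11697/100, 7209/50]
+L6 (α=1/2) → [24677/125, 27197/200, 17159/100]
→ [197, 136, 172]

at x=0,y=2 over L1,L2,L3,L4,L5,L6:
after L1 α=3/4: [441/4, 261/4, 525/4]
after L2 α=1/2: [757/8, 1069/8, 805/8]
after L3 α=4/5: [7317/40, 937/8, 257/8]
after L4 α=5/8: [41151/320, 4571/64, 4371/64]
after L5 α=1/2: [103551/640, 13275/128, 18643/128]
after L6 α=2/3: [57557/640, 21321/128, 48595/384]
rounded: [90, 167, 127]

(1,2) stack=L1,L2,L3,L4,L5,L6; from [0,0,0]:
+L1 (α=3/4) → [369/2, 351/2, 219/2]
+L2 (α=4/5) → [461/2, 459/2, 1787/10]
+L3 (α=4/7) → [289/2, 3177/14, 6361/70]
+L4 (α=1/7) → [1117/7, 10385/49, 22968/245]
+L5 (α=1/2) → [1444/7, 22341/98, 33044/245]
+L6 (α=1/2) → [1296/7, 42137/196, 18727/245]
= [185, 215, 76]

query (0,2) [L1,L2,L3,L4,L5,L7] — begin 0,0,0
after L1 α=3/4: [441/4, 261/4, 525/4]
after L2 α=1/2: [757/8, 1069/8, 805/8]
after L3 α=4/5: [7317/40, 937/8, 257/8]
after L4 α=5/8: [41151/320, 4571/64, 4371/64]
after L5 α=1/2: [103551/640, 13275/128, 18643/128]
after L7 α=2/3: [298111/1920, 17993/128, 8945/128]
→ [155, 141, 70]

(1,0) stack=L1,L2,L3,L4,L5,L7; from [0,0,0]:
L1 α=1/3: [209/3, 22/3, 95/3]
L2 α=1/2: [911/6, 185/3, 275/6]
L3 α=1/2: [2273/12, 755/6, 1313/12]
L4 α=2/3: [6953/36, 1139/18, 6857/36]
L5 α=1/3: [10013/54, 2309/27, 9359/54]
L7 α=1/3: [16520/81, 9910/81, 13679/81]
→ [204, 122, 169]


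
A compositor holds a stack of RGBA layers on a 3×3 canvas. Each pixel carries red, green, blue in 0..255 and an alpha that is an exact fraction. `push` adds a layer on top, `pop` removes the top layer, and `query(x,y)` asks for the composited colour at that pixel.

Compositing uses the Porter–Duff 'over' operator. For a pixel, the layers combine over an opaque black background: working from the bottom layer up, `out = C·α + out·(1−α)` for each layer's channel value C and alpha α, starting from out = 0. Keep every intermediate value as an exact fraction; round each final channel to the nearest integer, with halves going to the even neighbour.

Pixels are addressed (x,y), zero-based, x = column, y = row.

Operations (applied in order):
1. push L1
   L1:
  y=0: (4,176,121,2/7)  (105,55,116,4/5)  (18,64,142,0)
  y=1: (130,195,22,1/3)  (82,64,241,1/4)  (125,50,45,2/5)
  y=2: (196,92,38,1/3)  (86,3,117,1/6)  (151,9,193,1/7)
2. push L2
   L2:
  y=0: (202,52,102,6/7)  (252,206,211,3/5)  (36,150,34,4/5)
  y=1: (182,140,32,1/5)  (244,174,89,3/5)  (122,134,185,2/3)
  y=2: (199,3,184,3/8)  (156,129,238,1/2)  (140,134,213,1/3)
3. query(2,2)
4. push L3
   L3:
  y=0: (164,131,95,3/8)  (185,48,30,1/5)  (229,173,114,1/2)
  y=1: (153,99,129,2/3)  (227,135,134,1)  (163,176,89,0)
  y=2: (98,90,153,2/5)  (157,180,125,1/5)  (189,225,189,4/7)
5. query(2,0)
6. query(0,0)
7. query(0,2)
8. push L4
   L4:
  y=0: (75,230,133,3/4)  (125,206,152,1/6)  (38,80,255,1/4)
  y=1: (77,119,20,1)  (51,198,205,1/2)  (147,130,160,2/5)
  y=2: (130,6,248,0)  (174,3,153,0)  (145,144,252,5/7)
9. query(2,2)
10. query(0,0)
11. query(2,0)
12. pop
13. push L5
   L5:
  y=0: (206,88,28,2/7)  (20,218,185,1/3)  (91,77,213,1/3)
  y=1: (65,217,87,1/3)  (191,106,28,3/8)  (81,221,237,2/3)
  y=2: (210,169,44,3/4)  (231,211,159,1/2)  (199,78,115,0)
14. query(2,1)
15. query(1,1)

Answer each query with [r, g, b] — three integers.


(2,2) stack=L1,L2; from [0,0,0]:
L1 α=1/7: [151/7, 9/7, 193/7]
L2 α=1/3: [1282/21, 956/21, 1877/21]
rounded: [61, 46, 89]

(2,0) stack=L1,L2,L3; from [0,0,0]:
+L1 (α=0) → [0, 0, 0]
+L2 (α=4/5) → [144/5, 120, 136/5]
+L3 (α=1/2) → [1289/10, 293/2, 353/5]
= [129, 146, 71]

at x=0,y=0 over L1,L2,L3:
after L1 α=2/7: [8/7, 352/7, 242/7]
after L2 α=6/7: [8492/49, 2536/49, 4526/49]
after L3 α=3/8: [8321/49, 31937/392, 36595/392]
= [170, 81, 93]

(0,2) stack=L1,L2,L3; from [0,0,0]:
L1 α=1/3: [196/3, 92/3, 38/3]
L2 α=3/8: [2771/24, 487/24, 923/12]
L3 α=2/5: [4339/40, 1927/40, 2147/20]
→ [108, 48, 107]

query (2,2) [L1,L2,L3,L4] — begin 0,0,0
L1 α=1/7: [151/7, 9/7, 193/7]
L2 α=1/3: [1282/21, 956/21, 1877/21]
L3 α=4/7: [6574/49, 7256/49, 7169/49]
L4 α=5/7: [48673/343, 49792/343, 76078/343]
→ [142, 145, 222]

query (0,0) [L1,L2,L3,L4] — begin 0,0,0
after L1 α=2/7: [8/7, 352/7, 242/7]
after L2 α=6/7: [8492/49, 2536/49, 4526/49]
after L3 α=3/8: [8321/49, 31937/392, 36595/392]
after L4 α=3/4: [9673/98, 302417/1568, 193003/1568]
→ [99, 193, 123]

query (2,0) [L1,L2,L3,L4] — begin 0,0,0
after L1 α=0: [0, 0, 0]
after L2 α=4/5: [144/5, 120, 136/5]
after L3 α=1/2: [1289/10, 293/2, 353/5]
after L4 α=1/4: [4247/40, 1039/8, 1167/10]
rounded: [106, 130, 117]

query (2,1) [L1,L2,L3,L5] — begin 0,0,0
L1 α=2/5: [50, 20, 18]
L2 α=2/3: [98, 96, 388/3]
L3 α=0: [98, 96, 388/3]
L5 α=2/3: [260/3, 538/3, 1810/9]
rounded: [87, 179, 201]

query (1,1) [L1,L2,L3,L5] — begin 0,0,0
+L1 (α=1/4) → [41/2, 16, 241/4]
+L2 (α=3/5) → [773/5, 554/5, 155/2]
+L3 (α=1) → [227, 135, 134]
+L5 (α=3/8) → [427/2, 993/8, 377/4]
rounded: [214, 124, 94]


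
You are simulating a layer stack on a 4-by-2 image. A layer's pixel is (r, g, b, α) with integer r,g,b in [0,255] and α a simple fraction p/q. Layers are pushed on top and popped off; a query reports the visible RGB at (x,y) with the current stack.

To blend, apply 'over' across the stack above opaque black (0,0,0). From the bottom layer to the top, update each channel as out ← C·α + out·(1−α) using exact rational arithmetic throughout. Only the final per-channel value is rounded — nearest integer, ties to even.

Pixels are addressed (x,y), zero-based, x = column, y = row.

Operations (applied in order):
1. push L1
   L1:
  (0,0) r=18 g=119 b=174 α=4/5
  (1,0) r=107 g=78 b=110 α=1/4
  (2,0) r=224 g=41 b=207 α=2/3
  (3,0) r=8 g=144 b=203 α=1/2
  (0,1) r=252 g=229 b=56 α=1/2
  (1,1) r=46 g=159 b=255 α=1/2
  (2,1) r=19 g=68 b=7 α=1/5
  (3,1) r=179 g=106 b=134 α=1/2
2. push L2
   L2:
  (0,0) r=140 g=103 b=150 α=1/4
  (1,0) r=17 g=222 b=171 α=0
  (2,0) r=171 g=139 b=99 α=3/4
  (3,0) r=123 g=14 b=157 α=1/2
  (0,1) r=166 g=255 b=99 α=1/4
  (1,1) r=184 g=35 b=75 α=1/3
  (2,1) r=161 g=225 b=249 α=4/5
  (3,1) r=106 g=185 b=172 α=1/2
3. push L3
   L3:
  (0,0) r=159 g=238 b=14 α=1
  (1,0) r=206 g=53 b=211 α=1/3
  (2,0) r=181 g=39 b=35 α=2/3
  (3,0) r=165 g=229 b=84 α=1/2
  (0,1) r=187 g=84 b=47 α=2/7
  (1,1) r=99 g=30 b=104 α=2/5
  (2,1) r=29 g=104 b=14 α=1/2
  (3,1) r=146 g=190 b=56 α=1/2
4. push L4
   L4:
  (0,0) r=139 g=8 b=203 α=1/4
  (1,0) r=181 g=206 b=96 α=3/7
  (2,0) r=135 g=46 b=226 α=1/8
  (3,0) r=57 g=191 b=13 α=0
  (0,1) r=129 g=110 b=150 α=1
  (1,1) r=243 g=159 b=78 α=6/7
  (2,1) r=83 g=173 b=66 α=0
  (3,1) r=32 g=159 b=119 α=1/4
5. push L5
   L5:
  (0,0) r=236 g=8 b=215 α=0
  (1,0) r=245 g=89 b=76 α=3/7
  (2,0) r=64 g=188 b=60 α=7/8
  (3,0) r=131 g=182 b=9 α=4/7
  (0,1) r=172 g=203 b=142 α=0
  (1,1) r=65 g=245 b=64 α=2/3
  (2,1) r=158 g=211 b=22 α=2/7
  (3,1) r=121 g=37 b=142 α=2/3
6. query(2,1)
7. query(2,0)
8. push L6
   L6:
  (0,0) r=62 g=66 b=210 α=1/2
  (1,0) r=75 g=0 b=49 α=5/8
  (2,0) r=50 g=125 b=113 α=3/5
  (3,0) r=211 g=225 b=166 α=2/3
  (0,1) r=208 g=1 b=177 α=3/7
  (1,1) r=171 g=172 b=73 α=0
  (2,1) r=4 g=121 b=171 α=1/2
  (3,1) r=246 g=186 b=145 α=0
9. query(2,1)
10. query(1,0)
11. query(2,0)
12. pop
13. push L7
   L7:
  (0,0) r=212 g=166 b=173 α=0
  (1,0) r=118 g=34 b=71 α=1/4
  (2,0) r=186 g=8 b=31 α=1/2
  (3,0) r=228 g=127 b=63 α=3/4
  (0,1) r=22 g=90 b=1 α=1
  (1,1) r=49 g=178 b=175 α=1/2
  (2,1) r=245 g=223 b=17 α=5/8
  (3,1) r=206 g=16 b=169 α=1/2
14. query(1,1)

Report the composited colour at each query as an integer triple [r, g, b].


(2,1) stack=L1,L2,L3,L4,L5; from [0,0,0]:
after L1 α=1/5: [19/5, 68/5, 7/5]
after L2 α=4/5: [3239/25, 4568/25, 4987/25]
after L3 α=1/2: [1982/25, 3584/25, 5337/50]
after L4 α=0: [1982/25, 3584/25, 5337/50]
after L5 α=2/7: [3562/35, 5694/35, 5777/70]
→ [102, 163, 83]

at x=2,y=0 over L1,L2,L3,L4,L5:
after L1 α=2/3: [448/3, 82/3, 138]
after L2 α=3/4: [1987/12, 1333/12, 435/4]
after L3 α=2/3: [6331/36, 2269/36, 715/12]
after L4 α=1/8: [49177/288, 17539/288, 7717/96]
after L5 α=7/8: [178201/2304, 396547/2304, 48037/768]
= [77, 172, 63]

at x=2,y=1 over L1,L2,L3,L4,L5,L6:
after L1 α=1/5: [19/5, 68/5, 7/5]
after L2 α=4/5: [3239/25, 4568/25, 4987/25]
after L3 α=1/2: [1982/25, 3584/25, 5337/50]
after L4 α=0: [1982/25, 3584/25, 5337/50]
after L5 α=2/7: [3562/35, 5694/35, 5777/70]
after L6 α=1/2: [1851/35, 9929/70, 17747/140]
→ [53, 142, 127]

(1,0) stack=L1,L2,L3,L4,L5,L6; from [0,0,0]:
after L1 α=1/4: [107/4, 39/2, 55/2]
after L2 α=0: [107/4, 39/2, 55/2]
after L3 α=1/3: [173/2, 92/3, 266/3]
after L4 α=3/7: [127, 2222/21, 1928/21]
after L5 α=3/7: [1243/7, 14495/147, 12500/147]
after L6 α=5/8: [3177/28, 14495/392, 24505/392]
→ [113, 37, 63]

query (2,0) [L1,L2,L3,L4,L5,L6] — begin 0,0,0
+L1 (α=2/3) → [448/3, 82/3, 138]
+L2 (α=3/4) → [1987/12, 1333/12, 435/4]
+L3 (α=2/3) → [6331/36, 2269/36, 715/12]
+L4 (α=1/8) → [49177/288, 17539/288, 7717/96]
+L5 (α=7/8) → [178201/2304, 396547/2304, 48037/768]
+L6 (α=3/5) → [351001/5760, 828547/5760, 178213/1920]
→ [61, 144, 93]

(1,1) stack=L1,L2,L3,L4,L5,L7; from [0,0,0]:
+L1 (α=1/2) → [23, 159/2, 255/2]
+L2 (α=1/3) → [230/3, 194/3, 110]
+L3 (α=2/5) → [428/5, 254/5, 538/5]
+L4 (α=6/7) → [7718/35, 5024/35, 2878/35]
+L5 (α=2/3) → [12268/105, 22174/105, 7358/105]
+L7 (α=1/2) → [17413/210, 20432/105, 25733/210]
→ [83, 195, 123]


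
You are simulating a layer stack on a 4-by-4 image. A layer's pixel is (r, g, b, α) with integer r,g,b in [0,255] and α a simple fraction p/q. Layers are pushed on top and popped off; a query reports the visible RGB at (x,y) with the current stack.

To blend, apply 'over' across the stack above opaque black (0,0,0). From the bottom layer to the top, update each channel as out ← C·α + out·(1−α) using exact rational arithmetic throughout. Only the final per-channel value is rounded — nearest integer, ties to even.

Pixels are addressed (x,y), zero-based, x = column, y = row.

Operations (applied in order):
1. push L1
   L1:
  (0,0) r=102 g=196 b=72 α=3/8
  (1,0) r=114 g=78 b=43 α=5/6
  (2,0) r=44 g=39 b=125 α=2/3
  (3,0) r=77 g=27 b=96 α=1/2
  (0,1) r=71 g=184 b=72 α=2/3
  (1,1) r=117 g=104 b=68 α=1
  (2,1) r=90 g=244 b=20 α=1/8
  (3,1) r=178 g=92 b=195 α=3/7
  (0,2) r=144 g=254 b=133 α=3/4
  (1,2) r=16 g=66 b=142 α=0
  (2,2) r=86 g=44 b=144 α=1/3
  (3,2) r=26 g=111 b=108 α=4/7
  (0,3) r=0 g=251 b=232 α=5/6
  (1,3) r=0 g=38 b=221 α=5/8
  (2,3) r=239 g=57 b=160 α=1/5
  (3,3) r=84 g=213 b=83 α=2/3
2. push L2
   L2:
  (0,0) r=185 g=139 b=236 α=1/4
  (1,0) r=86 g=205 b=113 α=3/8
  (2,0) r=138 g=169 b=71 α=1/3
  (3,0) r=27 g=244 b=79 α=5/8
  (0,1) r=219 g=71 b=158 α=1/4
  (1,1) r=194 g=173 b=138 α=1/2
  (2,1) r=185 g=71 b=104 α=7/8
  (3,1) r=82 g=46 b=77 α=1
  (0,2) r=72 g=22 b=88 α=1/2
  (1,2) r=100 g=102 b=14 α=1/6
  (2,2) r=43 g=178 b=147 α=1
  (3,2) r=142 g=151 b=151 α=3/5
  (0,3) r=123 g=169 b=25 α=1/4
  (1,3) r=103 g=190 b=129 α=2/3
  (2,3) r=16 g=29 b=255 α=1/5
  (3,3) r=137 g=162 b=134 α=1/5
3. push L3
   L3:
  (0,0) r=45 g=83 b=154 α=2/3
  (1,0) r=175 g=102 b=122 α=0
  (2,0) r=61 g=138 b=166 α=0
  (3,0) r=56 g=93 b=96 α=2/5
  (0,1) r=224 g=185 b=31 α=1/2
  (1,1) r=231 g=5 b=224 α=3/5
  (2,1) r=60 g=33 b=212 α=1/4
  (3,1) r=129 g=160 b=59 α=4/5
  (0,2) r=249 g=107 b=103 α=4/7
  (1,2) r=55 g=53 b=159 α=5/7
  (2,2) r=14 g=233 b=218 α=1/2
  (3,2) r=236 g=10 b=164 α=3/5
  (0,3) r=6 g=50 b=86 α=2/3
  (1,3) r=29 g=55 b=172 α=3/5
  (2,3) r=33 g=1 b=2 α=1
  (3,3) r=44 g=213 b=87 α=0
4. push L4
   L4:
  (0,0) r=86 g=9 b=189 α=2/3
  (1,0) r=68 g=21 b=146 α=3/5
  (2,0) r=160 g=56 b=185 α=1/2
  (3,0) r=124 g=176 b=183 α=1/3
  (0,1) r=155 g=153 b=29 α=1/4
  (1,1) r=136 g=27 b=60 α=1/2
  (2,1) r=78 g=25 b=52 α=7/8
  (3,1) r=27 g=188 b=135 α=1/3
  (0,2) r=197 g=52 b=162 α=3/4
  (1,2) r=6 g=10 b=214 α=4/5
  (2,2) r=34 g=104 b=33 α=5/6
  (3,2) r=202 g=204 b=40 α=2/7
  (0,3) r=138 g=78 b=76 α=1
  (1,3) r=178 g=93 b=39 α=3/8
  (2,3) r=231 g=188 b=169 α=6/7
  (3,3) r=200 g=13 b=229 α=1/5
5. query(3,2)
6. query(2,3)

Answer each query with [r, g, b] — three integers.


query (3,2) [L1,L2,L3,L4] — begin 0,0,0
after L1 α=4/7: [104/7, 444/7, 432/7]
after L2 α=3/5: [638/7, 4059/35, 807/7]
after L3 α=3/5: [6232/35, 9168/175, 5058/35]
after L4 α=2/7: [9060/49, 23448/245, 5618/49]
rounded: [185, 96, 115]

(2,3) stack=L1,L2,L3,L4; from [0,0,0]:
after L1 α=1/5: [239/5, 57/5, 32]
after L2 α=1/5: [1036/25, 373/25, 383/5]
after L3 α=1: [33, 1, 2]
after L4 α=6/7: [1419/7, 1129/7, 1016/7]
→ [203, 161, 145]
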